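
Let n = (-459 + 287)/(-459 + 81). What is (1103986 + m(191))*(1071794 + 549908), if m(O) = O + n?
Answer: 338432242775378/189 ≈ 1.7906e+12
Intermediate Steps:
n = 86/189 (n = -172/(-378) = -172*(-1/378) = 86/189 ≈ 0.45503)
m(O) = 86/189 + O (m(O) = O + 86/189 = 86/189 + O)
(1103986 + m(191))*(1071794 + 549908) = (1103986 + (86/189 + 191))*(1071794 + 549908) = (1103986 + 36185/189)*1621702 = (208689539/189)*1621702 = 338432242775378/189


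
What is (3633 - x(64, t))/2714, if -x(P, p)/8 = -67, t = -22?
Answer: 3097/2714 ≈ 1.1411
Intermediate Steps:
x(P, p) = 536 (x(P, p) = -8*(-67) = 536)
(3633 - x(64, t))/2714 = (3633 - 1*536)/2714 = (3633 - 536)*(1/2714) = 3097*(1/2714) = 3097/2714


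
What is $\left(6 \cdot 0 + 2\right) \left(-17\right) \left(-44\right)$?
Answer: $1496$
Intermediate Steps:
$\left(6 \cdot 0 + 2\right) \left(-17\right) \left(-44\right) = \left(0 + 2\right) \left(-17\right) \left(-44\right) = 2 \left(-17\right) \left(-44\right) = \left(-34\right) \left(-44\right) = 1496$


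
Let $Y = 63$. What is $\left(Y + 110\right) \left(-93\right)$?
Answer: $-16089$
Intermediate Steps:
$\left(Y + 110\right) \left(-93\right) = \left(63 + 110\right) \left(-93\right) = 173 \left(-93\right) = -16089$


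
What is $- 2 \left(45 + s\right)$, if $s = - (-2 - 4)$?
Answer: $-102$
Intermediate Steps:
$s = 6$ ($s = \left(-1\right) \left(-6\right) = 6$)
$- 2 \left(45 + s\right) = - 2 \left(45 + 6\right) = \left(-2\right) 51 = -102$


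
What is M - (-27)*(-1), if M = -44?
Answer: -71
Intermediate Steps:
M - (-27)*(-1) = -44 - (-27)*(-1) = -44 - 27*1 = -44 - 27 = -71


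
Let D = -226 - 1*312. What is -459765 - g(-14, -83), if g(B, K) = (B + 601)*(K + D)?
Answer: -95238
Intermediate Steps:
D = -538 (D = -226 - 312 = -538)
g(B, K) = (-538 + K)*(601 + B) (g(B, K) = (B + 601)*(K - 538) = (601 + B)*(-538 + K) = (-538 + K)*(601 + B))
-459765 - g(-14, -83) = -459765 - (-323338 - 538*(-14) + 601*(-83) - 14*(-83)) = -459765 - (-323338 + 7532 - 49883 + 1162) = -459765 - 1*(-364527) = -459765 + 364527 = -95238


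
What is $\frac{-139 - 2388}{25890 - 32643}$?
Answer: $\frac{2527}{6753} \approx 0.3742$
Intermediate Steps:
$\frac{-139 - 2388}{25890 - 32643} = - \frac{2527}{-6753} = \left(-2527\right) \left(- \frac{1}{6753}\right) = \frac{2527}{6753}$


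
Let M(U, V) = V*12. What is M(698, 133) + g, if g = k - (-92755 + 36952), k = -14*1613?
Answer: 34817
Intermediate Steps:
k = -22582
g = 33221 (g = -22582 - (-92755 + 36952) = -22582 - 1*(-55803) = -22582 + 55803 = 33221)
M(U, V) = 12*V
M(698, 133) + g = 12*133 + 33221 = 1596 + 33221 = 34817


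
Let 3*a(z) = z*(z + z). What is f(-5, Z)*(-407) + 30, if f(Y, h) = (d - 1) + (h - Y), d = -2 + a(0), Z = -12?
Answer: 4100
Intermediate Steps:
a(z) = 2*z**2/3 (a(z) = (z*(z + z))/3 = (z*(2*z))/3 = (2*z**2)/3 = 2*z**2/3)
d = -2 (d = -2 + (2/3)*0**2 = -2 + (2/3)*0 = -2 + 0 = -2)
f(Y, h) = -3 + h - Y (f(Y, h) = (-2 - 1) + (h - Y) = -3 + (h - Y) = -3 + h - Y)
f(-5, Z)*(-407) + 30 = (-3 - 12 - 1*(-5))*(-407) + 30 = (-3 - 12 + 5)*(-407) + 30 = -10*(-407) + 30 = 4070 + 30 = 4100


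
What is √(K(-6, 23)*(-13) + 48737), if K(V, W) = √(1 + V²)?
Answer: √(48737 - 13*√37) ≈ 220.59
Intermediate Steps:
√(K(-6, 23)*(-13) + 48737) = √(√(1 + (-6)²)*(-13) + 48737) = √(√(1 + 36)*(-13) + 48737) = √(√37*(-13) + 48737) = √(-13*√37 + 48737) = √(48737 - 13*√37)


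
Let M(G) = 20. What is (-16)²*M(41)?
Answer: 5120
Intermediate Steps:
(-16)²*M(41) = (-16)²*20 = 256*20 = 5120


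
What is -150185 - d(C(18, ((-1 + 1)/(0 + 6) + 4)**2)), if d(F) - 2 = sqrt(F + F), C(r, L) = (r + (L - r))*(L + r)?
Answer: -150187 - 8*sqrt(17) ≈ -1.5022e+5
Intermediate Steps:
C(r, L) = L*(L + r)
d(F) = 2 + sqrt(2)*sqrt(F) (d(F) = 2 + sqrt(F + F) = 2 + sqrt(2*F) = 2 + sqrt(2)*sqrt(F))
-150185 - d(C(18, ((-1 + 1)/(0 + 6) + 4)**2)) = -150185 - (2 + sqrt(2)*sqrt(((-1 + 1)/(0 + 6) + 4)**2*(((-1 + 1)/(0 + 6) + 4)**2 + 18))) = -150185 - (2 + sqrt(2)*sqrt((0/6 + 4)**2*((0/6 + 4)**2 + 18))) = -150185 - (2 + sqrt(2)*sqrt((0*(1/6) + 4)**2*((0*(1/6) + 4)**2 + 18))) = -150185 - (2 + sqrt(2)*sqrt((0 + 4)**2*((0 + 4)**2 + 18))) = -150185 - (2 + sqrt(2)*sqrt(4**2*(4**2 + 18))) = -150185 - (2 + sqrt(2)*sqrt(16*(16 + 18))) = -150185 - (2 + sqrt(2)*sqrt(16*34)) = -150185 - (2 + sqrt(2)*sqrt(544)) = -150185 - (2 + sqrt(2)*(4*sqrt(34))) = -150185 - (2 + 8*sqrt(17)) = -150185 + (-2 - 8*sqrt(17)) = -150187 - 8*sqrt(17)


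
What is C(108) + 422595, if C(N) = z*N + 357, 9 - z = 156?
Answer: 407076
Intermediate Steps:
z = -147 (z = 9 - 1*156 = 9 - 156 = -147)
C(N) = 357 - 147*N (C(N) = -147*N + 357 = 357 - 147*N)
C(108) + 422595 = (357 - 147*108) + 422595 = (357 - 15876) + 422595 = -15519 + 422595 = 407076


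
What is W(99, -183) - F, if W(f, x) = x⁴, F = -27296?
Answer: 1121540417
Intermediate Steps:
W(99, -183) - F = (-183)⁴ - 1*(-27296) = 1121513121 + 27296 = 1121540417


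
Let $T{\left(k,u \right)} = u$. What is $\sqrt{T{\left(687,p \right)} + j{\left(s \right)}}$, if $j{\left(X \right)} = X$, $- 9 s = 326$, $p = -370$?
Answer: $\frac{2 i \sqrt{914}}{3} \approx 20.155 i$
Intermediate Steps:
$s = - \frac{326}{9}$ ($s = \left(- \frac{1}{9}\right) 326 = - \frac{326}{9} \approx -36.222$)
$\sqrt{T{\left(687,p \right)} + j{\left(s \right)}} = \sqrt{-370 - \frac{326}{9}} = \sqrt{- \frac{3656}{9}} = \frac{2 i \sqrt{914}}{3}$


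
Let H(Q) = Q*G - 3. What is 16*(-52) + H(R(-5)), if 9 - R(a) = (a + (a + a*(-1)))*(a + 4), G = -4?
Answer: -851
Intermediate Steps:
R(a) = 9 - a*(4 + a) (R(a) = 9 - (a + (a + a*(-1)))*(a + 4) = 9 - (a + (a - a))*(4 + a) = 9 - (a + 0)*(4 + a) = 9 - a*(4 + a))
H(Q) = -3 - 4*Q (H(Q) = Q*(-4) - 3 = -4*Q - 3 = -3 - 4*Q)
16*(-52) + H(R(-5)) = 16*(-52) + (-3 - 4*(9 - 1*(-5)**2 - 4*(-5))) = -832 + (-3 - 4*(9 - 1*25 + 20)) = -832 + (-3 - 4*(9 - 25 + 20)) = -832 + (-3 - 4*4) = -832 + (-3 - 16) = -832 - 19 = -851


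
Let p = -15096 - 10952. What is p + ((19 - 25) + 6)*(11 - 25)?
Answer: -26048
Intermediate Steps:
p = -26048
p + ((19 - 25) + 6)*(11 - 25) = -26048 + ((19 - 25) + 6)*(11 - 25) = -26048 + (-6 + 6)*(-14) = -26048 + 0*(-14) = -26048 + 0 = -26048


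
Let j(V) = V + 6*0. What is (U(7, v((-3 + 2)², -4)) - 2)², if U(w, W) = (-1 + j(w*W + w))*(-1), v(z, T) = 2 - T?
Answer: 2500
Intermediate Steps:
j(V) = V (j(V) = V + 0 = V)
U(w, W) = 1 - w - W*w (U(w, W) = (-1 + (w*W + w))*(-1) = (-1 + (W*w + w))*(-1) = (-1 + (w + W*w))*(-1) = (-1 + w + W*w)*(-1) = 1 - w - W*w)
(U(7, v((-3 + 2)², -4)) - 2)² = ((1 - 1*7*(1 + (2 - 1*(-4)))) - 2)² = ((1 - 1*7*(1 + (2 + 4))) - 2)² = ((1 - 1*7*(1 + 6)) - 2)² = ((1 - 1*7*7) - 2)² = ((1 - 49) - 2)² = (-48 - 2)² = (-50)² = 2500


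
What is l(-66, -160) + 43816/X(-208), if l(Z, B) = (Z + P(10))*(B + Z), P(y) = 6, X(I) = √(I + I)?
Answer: 13560 - 5477*I*√26/13 ≈ 13560.0 - 2148.3*I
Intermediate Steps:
X(I) = √2*√I (X(I) = √(2*I) = √2*√I)
l(Z, B) = (6 + Z)*(B + Z) (l(Z, B) = (Z + 6)*(B + Z) = (6 + Z)*(B + Z))
l(-66, -160) + 43816/X(-208) = ((-66)² + 6*(-160) + 6*(-66) - 160*(-66)) + 43816/((√2*√(-208))) = (4356 - 960 - 396 + 10560) + 43816/((√2*(4*I*√13))) = 13560 + 43816/((4*I*√26)) = 13560 + 43816*(-I*√26/104) = 13560 - 5477*I*√26/13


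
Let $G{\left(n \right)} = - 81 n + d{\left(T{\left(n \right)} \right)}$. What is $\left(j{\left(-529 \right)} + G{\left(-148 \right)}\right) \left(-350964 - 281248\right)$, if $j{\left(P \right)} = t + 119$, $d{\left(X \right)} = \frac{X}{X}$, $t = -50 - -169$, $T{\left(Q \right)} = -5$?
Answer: $-7730056124$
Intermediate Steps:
$t = 119$ ($t = -50 + 169 = 119$)
$d{\left(X \right)} = 1$
$j{\left(P \right)} = 238$ ($j{\left(P \right)} = 119 + 119 = 238$)
$G{\left(n \right)} = 1 - 81 n$ ($G{\left(n \right)} = - 81 n + 1 = 1 - 81 n$)
$\left(j{\left(-529 \right)} + G{\left(-148 \right)}\right) \left(-350964 - 281248\right) = \left(238 + \left(1 - -11988\right)\right) \left(-350964 - 281248\right) = \left(238 + \left(1 + 11988\right)\right) \left(-632212\right) = \left(238 + 11989\right) \left(-632212\right) = 12227 \left(-632212\right) = -7730056124$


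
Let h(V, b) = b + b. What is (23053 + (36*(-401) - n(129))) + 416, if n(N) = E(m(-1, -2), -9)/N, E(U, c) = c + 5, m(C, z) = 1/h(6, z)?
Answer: 1165261/129 ≈ 9033.0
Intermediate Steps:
h(V, b) = 2*b
m(C, z) = 1/(2*z)
E(U, c) = 5 + c
n(N) = -4/N (n(N) = (5 - 9)/N = -4/N)
(23053 + (36*(-401) - n(129))) + 416 = (23053 + (36*(-401) - (-4)/129)) + 416 = (23053 + (-14436 - (-4)/129)) + 416 = (23053 + (-14436 - 1*(-4/129))) + 416 = (23053 + (-14436 + 4/129)) + 416 = (23053 - 1862240/129) + 416 = 1111597/129 + 416 = 1165261/129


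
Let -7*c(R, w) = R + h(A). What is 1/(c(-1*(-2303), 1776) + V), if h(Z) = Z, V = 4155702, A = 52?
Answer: 7/29087559 ≈ 2.4065e-7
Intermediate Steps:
c(R, w) = -52/7 - R/7 (c(R, w) = -(R + 52)/7 = -(52 + R)/7 = -52/7 - R/7)
1/(c(-1*(-2303), 1776) + V) = 1/((-52/7 - (-1)*(-2303)/7) + 4155702) = 1/((-52/7 - ⅐*2303) + 4155702) = 1/((-52/7 - 329) + 4155702) = 1/(-2355/7 + 4155702) = 1/(29087559/7) = 7/29087559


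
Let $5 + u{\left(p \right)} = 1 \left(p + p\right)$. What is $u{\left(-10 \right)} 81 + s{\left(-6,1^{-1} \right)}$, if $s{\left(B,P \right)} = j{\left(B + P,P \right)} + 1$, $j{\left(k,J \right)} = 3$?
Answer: $-2021$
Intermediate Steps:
$u{\left(p \right)} = -5 + 2 p$ ($u{\left(p \right)} = -5 + 1 \left(p + p\right) = -5 + 1 \cdot 2 p = -5 + 2 p$)
$s{\left(B,P \right)} = 4$ ($s{\left(B,P \right)} = 3 + 1 = 4$)
$u{\left(-10 \right)} 81 + s{\left(-6,1^{-1} \right)} = \left(-5 + 2 \left(-10\right)\right) 81 + 4 = \left(-5 - 20\right) 81 + 4 = \left(-25\right) 81 + 4 = -2025 + 4 = -2021$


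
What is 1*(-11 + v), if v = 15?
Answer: 4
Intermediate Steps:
1*(-11 + v) = 1*(-11 + 15) = 1*4 = 4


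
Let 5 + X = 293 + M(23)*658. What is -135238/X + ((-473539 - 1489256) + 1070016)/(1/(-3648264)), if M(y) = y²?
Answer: 567336828798922741/174185 ≈ 3.2571e+12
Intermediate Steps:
X = 348370 (X = -5 + (293 + 23²*658) = -5 + (293 + 529*658) = -5 + (293 + 348082) = -5 + 348375 = 348370)
-135238/X + ((-473539 - 1489256) + 1070016)/(1/(-3648264)) = -135238/348370 + ((-473539 - 1489256) + 1070016)/(1/(-3648264)) = -135238*1/348370 + (-1962795 + 1070016)/(-1/3648264) = -67619/174185 - 892779*(-3648264) = -67619/174185 + 3257093485656 = 567336828798922741/174185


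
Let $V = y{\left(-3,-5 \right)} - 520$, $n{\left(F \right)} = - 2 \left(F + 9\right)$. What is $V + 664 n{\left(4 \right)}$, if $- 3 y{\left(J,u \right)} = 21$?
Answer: $-17791$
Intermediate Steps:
$y{\left(J,u \right)} = -7$ ($y{\left(J,u \right)} = \left(- \frac{1}{3}\right) 21 = -7$)
$n{\left(F \right)} = -18 - 2 F$ ($n{\left(F \right)} = - 2 \left(9 + F\right) = -18 - 2 F$)
$V = -527$ ($V = -7 - 520 = -527$)
$V + 664 n{\left(4 \right)} = -527 + 664 \left(-18 - 8\right) = -527 + 664 \left(-26\right) = -527 - 17264 = -17791$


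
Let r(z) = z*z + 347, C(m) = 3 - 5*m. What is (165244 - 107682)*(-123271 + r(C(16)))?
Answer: -6734466190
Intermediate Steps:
r(z) = 347 + z² (r(z) = z² + 347 = 347 + z²)
(165244 - 107682)*(-123271 + r(C(16))) = (165244 - 107682)*(-123271 + (347 + (3 - 5*16)²)) = 57562*(-123271 + (347 + (3 - 80)²)) = 57562*(-123271 + (347 + (-77)²)) = 57562*(-123271 + (347 + 5929)) = 57562*(-123271 + 6276) = 57562*(-116995) = -6734466190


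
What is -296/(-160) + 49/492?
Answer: 1199/615 ≈ 1.9496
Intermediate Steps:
-296/(-160) + 49/492 = -296*(-1/160) + 49*(1/492) = 37/20 + 49/492 = 1199/615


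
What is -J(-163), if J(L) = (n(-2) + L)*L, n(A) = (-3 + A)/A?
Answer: -52323/2 ≈ -26162.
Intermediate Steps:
n(A) = (-3 + A)/A
J(L) = L*(5/2 + L) (J(L) = ((-3 - 2)/(-2) + L)*L = (-½*(-5) + L)*L = (5/2 + L)*L = L*(5/2 + L))
-J(-163) = -(-163)*(5 + 2*(-163))/2 = -(-163)*(5 - 326)/2 = -(-163)*(-321)/2 = -1*52323/2 = -52323/2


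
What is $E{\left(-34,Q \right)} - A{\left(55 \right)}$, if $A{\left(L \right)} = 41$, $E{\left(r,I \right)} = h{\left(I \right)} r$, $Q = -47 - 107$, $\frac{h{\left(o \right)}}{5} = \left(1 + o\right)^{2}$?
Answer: $-3979571$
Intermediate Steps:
$h{\left(o \right)} = 5 \left(1 + o\right)^{2}$
$Q = -154$ ($Q = -47 - 107 = -154$)
$E{\left(r,I \right)} = 5 r \left(1 + I\right)^{2}$ ($E{\left(r,I \right)} = 5 \left(1 + I\right)^{2} r = 5 r \left(1 + I\right)^{2}$)
$E{\left(-34,Q \right)} - A{\left(55 \right)} = 5 \left(-34\right) \left(1 - 154\right)^{2} - 41 = 5 \left(-34\right) \left(-153\right)^{2} - 41 = 5 \left(-34\right) 23409 - 41 = -3979530 - 41 = -3979571$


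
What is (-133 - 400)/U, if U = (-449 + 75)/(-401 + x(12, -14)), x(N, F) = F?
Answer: -221195/374 ≈ -591.43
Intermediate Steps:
U = 374/415 (U = (-449 + 75)/(-401 - 14) = -374/(-415) = -374*(-1/415) = 374/415 ≈ 0.90121)
(-133 - 400)/U = (-133 - 400)/(374/415) = -533*415/374 = -221195/374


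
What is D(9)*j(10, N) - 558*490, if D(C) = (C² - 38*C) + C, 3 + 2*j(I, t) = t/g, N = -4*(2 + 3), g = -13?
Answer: -3552066/13 ≈ -2.7324e+5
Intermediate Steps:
N = -20 (N = -4*5 = -20)
j(I, t) = -3/2 - t/26 (j(I, t) = -3/2 + (t/(-13))/2 = -3/2 + (t*(-1/13))/2 = -3/2 + (-t/13)/2 = -3/2 - t/26)
D(C) = C² - 37*C
D(9)*j(10, N) - 558*490 = (9*(-37 + 9))*(-3/2 - 1/26*(-20)) - 558*490 = (9*(-28))*(-3/2 + 10/13) - 273420 = -252*(-19/26) - 273420 = 2394/13 - 273420 = -3552066/13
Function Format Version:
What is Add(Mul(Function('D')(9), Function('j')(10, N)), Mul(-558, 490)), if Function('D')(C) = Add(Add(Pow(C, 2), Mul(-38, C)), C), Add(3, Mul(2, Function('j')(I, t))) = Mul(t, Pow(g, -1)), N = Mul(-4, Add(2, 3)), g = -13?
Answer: Rational(-3552066, 13) ≈ -2.7324e+5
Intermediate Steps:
N = -20 (N = Mul(-4, 5) = -20)
Function('j')(I, t) = Add(Rational(-3, 2), Mul(Rational(-1, 26), t)) (Function('j')(I, t) = Add(Rational(-3, 2), Mul(Rational(1, 2), Mul(t, Pow(-13, -1)))) = Add(Rational(-3, 2), Mul(Rational(1, 2), Mul(t, Rational(-1, 13)))) = Add(Rational(-3, 2), Mul(Rational(1, 2), Mul(Rational(-1, 13), t))) = Add(Rational(-3, 2), Mul(Rational(-1, 26), t)))
Function('D')(C) = Add(Pow(C, 2), Mul(-37, C))
Add(Mul(Function('D')(9), Function('j')(10, N)), Mul(-558, 490)) = Add(Mul(Mul(9, Add(-37, 9)), Add(Rational(-3, 2), Mul(Rational(-1, 26), -20))), Mul(-558, 490)) = Add(Mul(Mul(9, -28), Add(Rational(-3, 2), Rational(10, 13))), -273420) = Add(Mul(-252, Rational(-19, 26)), -273420) = Add(Rational(2394, 13), -273420) = Rational(-3552066, 13)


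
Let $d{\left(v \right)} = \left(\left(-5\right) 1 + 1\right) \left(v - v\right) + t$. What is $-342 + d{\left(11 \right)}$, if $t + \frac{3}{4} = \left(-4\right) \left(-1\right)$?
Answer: $- \frac{1355}{4} \approx -338.75$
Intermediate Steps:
$t = \frac{13}{4}$ ($t = - \frac{3}{4} - -4 = - \frac{3}{4} + 4 = \frac{13}{4} \approx 3.25$)
$d{\left(v \right)} = \frac{13}{4}$ ($d{\left(v \right)} = \left(\left(-5\right) 1 + 1\right) \left(v - v\right) + \frac{13}{4} = \left(-5 + 1\right) 0 + \frac{13}{4} = \left(-4\right) 0 + \frac{13}{4} = 0 + \frac{13}{4} = \frac{13}{4}$)
$-342 + d{\left(11 \right)} = -342 + \frac{13}{4} = - \frac{1355}{4}$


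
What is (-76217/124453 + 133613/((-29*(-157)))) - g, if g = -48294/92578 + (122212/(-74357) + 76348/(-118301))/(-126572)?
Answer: 213586757440328381742382857693/7300771319385203010252383951 ≈ 29.255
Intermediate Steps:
g = -6721033385191738129/12884445270143620939 (g = -48294*1/92578 + (122212*(-1/74357) + 76348*(-1/118301))*(-1/126572) = -24147/46289 + (-122212/74357 - 76348/118301)*(-1/126572) = -24147/46289 - 20134810048/8796507457*(-1/126572) = -24147/46289 + 5033702512/278347885461851 = -6721033385191738129/12884445270143620939 ≈ -0.52164)
(-76217/124453 + 133613/((-29*(-157)))) - g = (-76217/124453 + 133613/((-29*(-157)))) - 1*(-6721033385191738129/12884445270143620939) = (-76217*1/124453 + 133613/4553) + 6721033385191738129/12884445270143620939 = (-76217/124453 + 133613*(1/4553)) + 6721033385191738129/12884445270143620939 = (-76217/124453 + 133613/4553) + 6721033385191738129/12884445270143620939 = 16281522688/566634509 + 6721033385191738129/12884445270143620939 = 213586757440328381742382857693/7300771319385203010252383951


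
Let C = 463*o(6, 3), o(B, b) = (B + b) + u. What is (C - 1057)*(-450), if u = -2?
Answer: -982800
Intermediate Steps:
o(B, b) = -2 + B + b (o(B, b) = (B + b) - 2 = -2 + B + b)
C = 3241 (C = 463*(-2 + 6 + 3) = 463*7 = 3241)
(C - 1057)*(-450) = (3241 - 1057)*(-450) = 2184*(-450) = -982800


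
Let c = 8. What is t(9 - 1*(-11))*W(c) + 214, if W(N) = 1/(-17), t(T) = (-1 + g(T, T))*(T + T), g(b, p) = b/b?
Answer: 214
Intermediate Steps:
g(b, p) = 1
t(T) = 0 (t(T) = (-1 + 1)*(T + T) = 0*(2*T) = 0)
W(N) = -1/17
t(9 - 1*(-11))*W(c) + 214 = 0*(-1/17) + 214 = 0 + 214 = 214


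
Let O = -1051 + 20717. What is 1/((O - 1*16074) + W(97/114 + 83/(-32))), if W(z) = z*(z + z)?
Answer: 1663488/5985354937 ≈ 0.00027793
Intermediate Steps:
W(z) = 2*z² (W(z) = z*(2*z) = 2*z²)
O = 19666
1/((O - 1*16074) + W(97/114 + 83/(-32))) = 1/((19666 - 1*16074) + 2*(97/114 + 83/(-32))²) = 1/((19666 - 16074) + 2*(97*(1/114) + 83*(-1/32))²) = 1/(3592 + 2*(97/114 - 83/32)²) = 1/(3592 + 2*(-3179/1824)²) = 1/(3592 + 2*(10106041/3326976)) = 1/(3592 + 10106041/1663488) = 1/(5985354937/1663488) = 1663488/5985354937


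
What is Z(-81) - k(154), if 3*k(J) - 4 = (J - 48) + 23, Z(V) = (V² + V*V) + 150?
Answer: 39683/3 ≈ 13228.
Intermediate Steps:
Z(V) = 150 + 2*V² (Z(V) = (V² + V²) + 150 = 2*V² + 150 = 150 + 2*V²)
k(J) = -7 + J/3 (k(J) = 4/3 + ((J - 48) + 23)/3 = 4/3 + ((-48 + J) + 23)/3 = 4/3 + (-25 + J)/3 = 4/3 + (-25/3 + J/3) = -7 + J/3)
Z(-81) - k(154) = (150 + 2*(-81)²) - (-7 + (⅓)*154) = (150 + 2*6561) - (-7 + 154/3) = (150 + 13122) - 1*133/3 = 13272 - 133/3 = 39683/3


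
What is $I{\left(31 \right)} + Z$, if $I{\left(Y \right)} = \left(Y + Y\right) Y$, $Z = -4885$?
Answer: $-2963$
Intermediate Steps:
$I{\left(Y \right)} = 2 Y^{2}$ ($I{\left(Y \right)} = 2 Y Y = 2 Y^{2}$)
$I{\left(31 \right)} + Z = 2 \cdot 31^{2} - 4885 = 2 \cdot 961 - 4885 = 1922 - 4885 = -2963$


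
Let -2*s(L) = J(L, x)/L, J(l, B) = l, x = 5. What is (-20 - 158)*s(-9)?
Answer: 89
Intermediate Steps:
s(L) = -1/2 (s(L) = -L/(2*L) = -1/2*1 = -1/2)
(-20 - 158)*s(-9) = (-20 - 158)*(-1/2) = -178*(-1/2) = 89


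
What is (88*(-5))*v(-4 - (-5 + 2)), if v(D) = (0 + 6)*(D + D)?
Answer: 5280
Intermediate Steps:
v(D) = 12*D (v(D) = 6*(2*D) = 12*D)
(88*(-5))*v(-4 - (-5 + 2)) = (88*(-5))*(12*(-4 - (-5 + 2))) = -5280*(-4 - 1*(-3)) = -5280*(-4 + 3) = -5280*(-1) = -440*(-12) = 5280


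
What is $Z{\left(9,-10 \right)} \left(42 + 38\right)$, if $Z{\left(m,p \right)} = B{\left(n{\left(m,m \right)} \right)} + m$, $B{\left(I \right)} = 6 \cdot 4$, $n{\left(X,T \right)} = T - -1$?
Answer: $2640$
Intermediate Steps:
$n{\left(X,T \right)} = 1 + T$ ($n{\left(X,T \right)} = T + 1 = 1 + T$)
$B{\left(I \right)} = 24$
$Z{\left(m,p \right)} = 24 + m$
$Z{\left(9,-10 \right)} \left(42 + 38\right) = \left(24 + 9\right) \left(42 + 38\right) = 33 \cdot 80 = 2640$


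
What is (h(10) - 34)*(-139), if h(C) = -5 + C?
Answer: 4031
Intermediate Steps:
(h(10) - 34)*(-139) = ((-5 + 10) - 34)*(-139) = (5 - 34)*(-139) = -29*(-139) = 4031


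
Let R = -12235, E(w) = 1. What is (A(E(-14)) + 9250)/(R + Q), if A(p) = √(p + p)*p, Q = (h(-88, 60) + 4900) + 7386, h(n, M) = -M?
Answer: -9250/9 - √2/9 ≈ -1027.9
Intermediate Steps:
Q = 12226 (Q = (-1*60 + 4900) + 7386 = (-60 + 4900) + 7386 = 4840 + 7386 = 12226)
A(p) = √2*p^(3/2) (A(p) = √(2*p)*p = (√2*√p)*p = √2*p^(3/2))
(A(E(-14)) + 9250)/(R + Q) = (√2*1^(3/2) + 9250)/(-12235 + 12226) = (√2*1 + 9250)/(-9) = (√2 + 9250)*(-⅑) = (9250 + √2)*(-⅑) = -9250/9 - √2/9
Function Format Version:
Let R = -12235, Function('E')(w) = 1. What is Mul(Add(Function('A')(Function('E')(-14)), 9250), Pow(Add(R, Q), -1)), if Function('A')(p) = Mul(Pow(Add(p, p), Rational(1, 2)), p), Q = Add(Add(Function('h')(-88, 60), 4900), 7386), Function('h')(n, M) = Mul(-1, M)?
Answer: Add(Rational(-9250, 9), Mul(Rational(-1, 9), Pow(2, Rational(1, 2)))) ≈ -1027.9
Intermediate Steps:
Q = 12226 (Q = Add(Add(Mul(-1, 60), 4900), 7386) = Add(Add(-60, 4900), 7386) = Add(4840, 7386) = 12226)
Function('A')(p) = Mul(Pow(2, Rational(1, 2)), Pow(p, Rational(3, 2))) (Function('A')(p) = Mul(Pow(Mul(2, p), Rational(1, 2)), p) = Mul(Mul(Pow(2, Rational(1, 2)), Pow(p, Rational(1, 2))), p) = Mul(Pow(2, Rational(1, 2)), Pow(p, Rational(3, 2))))
Mul(Add(Function('A')(Function('E')(-14)), 9250), Pow(Add(R, Q), -1)) = Mul(Add(Mul(Pow(2, Rational(1, 2)), Pow(1, Rational(3, 2))), 9250), Pow(Add(-12235, 12226), -1)) = Mul(Add(Mul(Pow(2, Rational(1, 2)), 1), 9250), Pow(-9, -1)) = Mul(Add(Pow(2, Rational(1, 2)), 9250), Rational(-1, 9)) = Mul(Add(9250, Pow(2, Rational(1, 2))), Rational(-1, 9)) = Add(Rational(-9250, 9), Mul(Rational(-1, 9), Pow(2, Rational(1, 2))))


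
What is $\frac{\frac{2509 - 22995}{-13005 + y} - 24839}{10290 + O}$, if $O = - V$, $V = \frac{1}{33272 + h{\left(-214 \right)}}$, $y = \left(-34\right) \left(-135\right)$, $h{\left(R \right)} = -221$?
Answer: $- \frac{2302549683883}{953965883145} \approx -2.4137$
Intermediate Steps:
$y = 4590$
$V = \frac{1}{33051}$ ($V = \frac{1}{33272 - 221} = \frac{1}{33051} \approx 3.0256 \cdot 10^{-5}$)
$O = - \frac{1}{33051}$ ($O = \left(-1\right) \frac{1}{33051} = - \frac{1}{33051} \approx -3.0256 \cdot 10^{-5}$)
$\frac{\frac{2509 - 22995}{-13005 + y} - 24839}{10290 + O} = \frac{\frac{2509 - 22995}{-13005 + 4590} - 24839}{10290 - \frac{1}{33051}} = \frac{- \frac{20486}{-8415} - 24839}{\frac{340094789}{33051}} = \left(\left(-20486\right) \left(- \frac{1}{8415}\right) - 24839\right) \frac{33051}{340094789} = \left(\frac{20486}{8415} - 24839\right) \frac{33051}{340094789} = \left(- \frac{208999699}{8415}\right) \frac{33051}{340094789} = - \frac{2302549683883}{953965883145}$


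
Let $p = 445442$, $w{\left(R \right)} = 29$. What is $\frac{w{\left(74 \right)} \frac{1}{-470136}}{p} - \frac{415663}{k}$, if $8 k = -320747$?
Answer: $\frac{696379577532412385}{67170297920963664} \approx 10.367$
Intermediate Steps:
$k = - \frac{320747}{8}$ ($k = \frac{1}{8} \left(-320747\right) = - \frac{320747}{8} \approx -40093.0$)
$\frac{w{\left(74 \right)} \frac{1}{-470136}}{p} - \frac{415663}{k} = \frac{29 \frac{1}{-470136}}{445442} - \frac{415663}{- \frac{320747}{8}} = 29 \left(- \frac{1}{470136}\right) \frac{1}{445442} - - \frac{3325304}{320747} = \left(- \frac{29}{470136}\right) \frac{1}{445442} + \frac{3325304}{320747} = - \frac{29}{209418320112} + \frac{3325304}{320747} = \frac{696379577532412385}{67170297920963664}$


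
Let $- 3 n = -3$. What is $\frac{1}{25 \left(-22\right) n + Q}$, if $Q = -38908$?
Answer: $- \frac{1}{39458} \approx -2.5343 \cdot 10^{-5}$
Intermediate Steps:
$n = 1$ ($n = \left(- \frac{1}{3}\right) \left(-3\right) = 1$)
$\frac{1}{25 \left(-22\right) n + Q} = \frac{1}{25 \left(-22\right) 1 - 38908} = \frac{1}{\left(-550\right) 1 - 38908} = \frac{1}{-550 - 38908} = \frac{1}{-39458} = - \frac{1}{39458}$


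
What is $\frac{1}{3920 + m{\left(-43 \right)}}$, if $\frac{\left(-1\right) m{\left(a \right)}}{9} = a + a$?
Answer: $\frac{1}{4694} \approx 0.00021304$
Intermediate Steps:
$m{\left(a \right)} = - 18 a$ ($m{\left(a \right)} = - 9 \left(a + a\right) = - 9 \cdot 2 a = - 18 a$)
$\frac{1}{3920 + m{\left(-43 \right)}} = \frac{1}{3920 - -774} = \frac{1}{3920 + 774} = \frac{1}{4694}$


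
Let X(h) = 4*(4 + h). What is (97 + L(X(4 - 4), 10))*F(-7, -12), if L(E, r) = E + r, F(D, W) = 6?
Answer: 738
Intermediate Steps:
X(h) = 16 + 4*h
(97 + L(X(4 - 4), 10))*F(-7, -12) = (97 + ((16 + 4*(4 - 4)) + 10))*6 = (97 + ((16 + 4*0) + 10))*6 = (97 + ((16 + 0) + 10))*6 = (97 + (16 + 10))*6 = (97 + 26)*6 = 123*6 = 738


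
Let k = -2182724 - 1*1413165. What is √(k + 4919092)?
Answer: √1323203 ≈ 1150.3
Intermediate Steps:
k = -3595889 (k = -2182724 - 1413165 = -3595889)
√(k + 4919092) = √(-3595889 + 4919092) = √1323203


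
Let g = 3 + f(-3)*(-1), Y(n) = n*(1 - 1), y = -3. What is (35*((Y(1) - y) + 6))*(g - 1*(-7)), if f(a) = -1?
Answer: 3465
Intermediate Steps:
Y(n) = 0 (Y(n) = n*0 = 0)
g = 4 (g = 3 - 1*(-1) = 3 + 1 = 4)
(35*((Y(1) - y) + 6))*(g - 1*(-7)) = (35*((0 - 1*(-3)) + 6))*(4 - 1*(-7)) = (35*((0 + 3) + 6))*(4 + 7) = (35*(3 + 6))*11 = (35*9)*11 = 315*11 = 3465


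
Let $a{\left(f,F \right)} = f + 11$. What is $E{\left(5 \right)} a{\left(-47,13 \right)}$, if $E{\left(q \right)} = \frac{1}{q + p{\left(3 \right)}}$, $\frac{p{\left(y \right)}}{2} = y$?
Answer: $- \frac{36}{11} \approx -3.2727$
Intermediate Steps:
$a{\left(f,F \right)} = 11 + f$
$p{\left(y \right)} = 2 y$
$E{\left(q \right)} = \frac{1}{6 + q}$ ($E{\left(q \right)} = \frac{1}{q + 2 \cdot 3} = \frac{1}{q + 6} = \frac{1}{6 + q}$)
$E{\left(5 \right)} a{\left(-47,13 \right)} = \frac{11 - 47}{6 + 5} = \frac{1}{11} \left(-36\right) = - \frac{36}{11}$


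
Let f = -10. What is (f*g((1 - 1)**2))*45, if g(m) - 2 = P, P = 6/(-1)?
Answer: 1800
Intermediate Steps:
P = -6 (P = 6*(-1) = -6)
g(m) = -4 (g(m) = 2 - 6 = -4)
(f*g((1 - 1)**2))*45 = -10*(-4)*45 = 40*45 = 1800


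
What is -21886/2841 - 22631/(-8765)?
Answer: -127536119/24901365 ≈ -5.1217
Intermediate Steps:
-21886/2841 - 22631/(-8765) = -21886*1/2841 - 22631*(-1/8765) = -21886/2841 + 22631/8765 = -127536119/24901365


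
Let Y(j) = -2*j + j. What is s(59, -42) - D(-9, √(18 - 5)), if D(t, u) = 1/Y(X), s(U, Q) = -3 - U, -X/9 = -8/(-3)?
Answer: -1489/24 ≈ -62.042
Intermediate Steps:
X = -24 (X = -(-72)/(-3) = -(-72)*(-1)/3 = -9*8/3 = -24)
Y(j) = -j
D(t, u) = 1/24 (D(t, u) = 1/(-1*(-24)) = 1/24)
s(59, -42) - D(-9, √(18 - 5)) = (-3 - 1*59) - 1*1/24 = (-3 - 59) - 1/24 = -62 - 1/24 = -1489/24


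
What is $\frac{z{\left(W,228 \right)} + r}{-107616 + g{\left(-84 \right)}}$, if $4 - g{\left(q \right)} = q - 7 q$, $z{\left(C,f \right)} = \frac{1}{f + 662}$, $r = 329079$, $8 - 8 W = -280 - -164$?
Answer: $- \frac{292880311}{96223240} \approx -3.0438$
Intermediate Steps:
$W = \frac{31}{2}$ ($W = 1 - \frac{-280 - -164}{8} = 1 - \frac{-280 + 164}{8} = 1 - - \frac{29}{2} = 1 + \frac{29}{2} = \frac{31}{2} \approx 15.5$)
$z{\left(C,f \right)} = \frac{1}{662 + f}$
$g{\left(q \right)} = 4 + 6 q$ ($g{\left(q \right)} = 4 - \left(q - 7 q\right) = 4 - - 6 q = 4 + 6 q$)
$\frac{z{\left(W,228 \right)} + r}{-107616 + g{\left(-84 \right)}} = \frac{\frac{1}{662 + 228} + 329079}{-107616 + \left(4 + 6 \left(-84\right)\right)} = \frac{\frac{1}{890} + 329079}{-107616 + \left(4 - 504\right)} = \frac{\frac{1}{890} + 329079}{-107616 - 500} = \frac{292880311}{890 \left(-108116\right)} = \frac{292880311}{890} \left(- \frac{1}{108116}\right) = - \frac{292880311}{96223240}$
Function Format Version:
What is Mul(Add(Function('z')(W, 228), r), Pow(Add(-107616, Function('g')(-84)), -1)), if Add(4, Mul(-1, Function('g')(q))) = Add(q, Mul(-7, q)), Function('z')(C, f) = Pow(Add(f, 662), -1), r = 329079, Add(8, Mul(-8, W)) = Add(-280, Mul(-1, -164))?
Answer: Rational(-292880311, 96223240) ≈ -3.0438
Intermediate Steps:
W = Rational(31, 2) (W = Add(1, Mul(Rational(-1, 8), Add(-280, Mul(-1, -164)))) = Add(1, Mul(Rational(-1, 8), Add(-280, 164))) = Add(1, Mul(Rational(-1, 8), -116)) = Add(1, Rational(29, 2)) = Rational(31, 2) ≈ 15.500)
Function('z')(C, f) = Pow(Add(662, f), -1)
Function('g')(q) = Add(4, Mul(6, q)) (Function('g')(q) = Add(4, Mul(-1, Add(q, Mul(-7, q)))) = Add(4, Mul(-1, Mul(-6, q))) = Add(4, Mul(6, q)))
Mul(Add(Function('z')(W, 228), r), Pow(Add(-107616, Function('g')(-84)), -1)) = Mul(Add(Pow(Add(662, 228), -1), 329079), Pow(Add(-107616, Add(4, Mul(6, -84))), -1)) = Mul(Add(Pow(890, -1), 329079), Pow(Add(-107616, Add(4, -504)), -1)) = Mul(Add(Rational(1, 890), 329079), Pow(Add(-107616, -500), -1)) = Mul(Rational(292880311, 890), Pow(-108116, -1)) = Mul(Rational(292880311, 890), Rational(-1, 108116)) = Rational(-292880311, 96223240)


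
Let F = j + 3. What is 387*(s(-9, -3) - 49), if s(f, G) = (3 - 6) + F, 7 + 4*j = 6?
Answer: -76239/4 ≈ -19060.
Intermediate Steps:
j = -¼ (j = -7/4 + (¼)*6 = -7/4 + 3/2 = -¼ ≈ -0.25000)
F = 11/4 (F = -¼ + 3 = 11/4 ≈ 2.7500)
s(f, G) = -¼ (s(f, G) = (3 - 6) + 11/4 = -3 + 11/4 = -¼)
387*(s(-9, -3) - 49) = 387*(-¼ - 49) = 387*(-197/4) = -76239/4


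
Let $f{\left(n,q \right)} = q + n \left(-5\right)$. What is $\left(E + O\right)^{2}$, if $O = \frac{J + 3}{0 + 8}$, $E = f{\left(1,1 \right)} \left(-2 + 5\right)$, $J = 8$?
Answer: $\frac{7225}{64} \approx 112.89$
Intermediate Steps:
$f{\left(n,q \right)} = q - 5 n$
$E = -12$ ($E = \left(1 - 5\right) \left(-2 + 5\right) = \left(1 - 5\right) 3 = \left(-4\right) 3 = -12$)
$O = \frac{11}{8}$ ($O = \frac{8 + 3}{0 + 8} = \frac{11}{8} \approx 1.375$)
$\left(E + O\right)^{2} = \left(-12 + \frac{11}{8}\right)^{2} = \left(- \frac{85}{8}\right)^{2} = \frac{7225}{64}$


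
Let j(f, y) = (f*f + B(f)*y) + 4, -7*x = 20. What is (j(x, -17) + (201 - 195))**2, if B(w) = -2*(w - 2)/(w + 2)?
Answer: 960504064/21609 ≈ 44449.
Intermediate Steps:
x = -20/7 (x = -1/7*20 = -20/7 ≈ -2.8571)
B(w) = -2*(-2 + w)/(2 + w)
j(f, y) = 4 + f**2 + 2*y*(2 - f)/(2 + f) (j(f, y) = (f*f + (2*(2 - f)/(2 + f))*y) + 4 = (f**2 + 2*y*(2 - f)/(2 + f)) + 4 = 4 + f**2 + 2*y*(2 - f)/(2 + f))
(j(x, -17) + (201 - 195))**2 = (((2 - 20/7)*(4 + (-20/7)**2) - 2*(-17)*(-2 - 20/7))/(2 - 20/7) + (201 - 195))**2 = ((-6*(4 + 400/49)/7 - 2*(-17)*(-34/7))/(-6/7) + 6)**2 = (-7*(-6/7*596/49 - 1156/7)/6 + 6)**2 = (-7*(-3576/343 - 1156/7)/6 + 6)**2 = (-7/6*(-60220/343) + 6)**2 = (30110/147 + 6)**2 = (30992/147)**2 = 960504064/21609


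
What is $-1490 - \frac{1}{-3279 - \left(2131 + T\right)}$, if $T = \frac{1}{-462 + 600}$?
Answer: $- \frac{1112405552}{746581} \approx -1490.0$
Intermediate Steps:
$T = \frac{1}{138} \approx 0.0072464$
$-1490 - \frac{1}{-3279 - \left(2131 + T\right)} = -1490 - \frac{1}{-3279 - \frac{294079}{138}} = -1490 - \frac{1}{- \frac{746581}{138}} = -1490 - - \frac{138}{746581} = -1490 + \frac{138}{746581} = - \frac{1112405552}{746581}$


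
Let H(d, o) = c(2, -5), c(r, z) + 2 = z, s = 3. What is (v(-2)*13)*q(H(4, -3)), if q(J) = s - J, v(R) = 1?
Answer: 130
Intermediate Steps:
c(r, z) = -2 + z
H(d, o) = -7 (H(d, o) = -2 - 5 = -7)
q(J) = 3 - J
(v(-2)*13)*q(H(4, -3)) = (1*13)*(3 - 1*(-7)) = 13*(3 + 7) = 13*10 = 130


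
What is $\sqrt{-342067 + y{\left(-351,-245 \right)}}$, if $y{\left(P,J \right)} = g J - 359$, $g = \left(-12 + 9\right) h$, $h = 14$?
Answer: $6 i \sqrt{9226} \approx 576.31 i$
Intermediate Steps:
$g = -42$ ($g = \left(-12 + 9\right) 14 = \left(-3\right) 14 = -42$)
$y{\left(P,J \right)} = -359 - 42 J$ ($y{\left(P,J \right)} = - 42 J - 359 = -359 - 42 J$)
$\sqrt{-342067 + y{\left(-351,-245 \right)}} = \sqrt{-342067 - -9931} = \sqrt{-342067 + \left(-359 + 10290\right)} = \sqrt{-342067 + 9931} = \sqrt{-332136} = 6 i \sqrt{9226}$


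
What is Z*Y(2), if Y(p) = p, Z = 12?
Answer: 24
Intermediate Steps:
Z*Y(2) = 12*2 = 24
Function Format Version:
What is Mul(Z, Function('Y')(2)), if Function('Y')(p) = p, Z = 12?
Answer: 24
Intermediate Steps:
Mul(Z, Function('Y')(2)) = Mul(12, 2) = 24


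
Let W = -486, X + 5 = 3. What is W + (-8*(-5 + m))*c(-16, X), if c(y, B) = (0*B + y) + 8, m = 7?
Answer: -358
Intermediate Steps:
X = -2 (X = -5 + 3 = -2)
c(y, B) = 8 + y (c(y, B) = (0 + y) + 8 = y + 8 = 8 + y)
W + (-8*(-5 + m))*c(-16, X) = -486 + (-8*(-5 + 7))*(8 - 16) = -486 - 8*2*(-8) = -486 - 16*(-8) = -486 + 128 = -358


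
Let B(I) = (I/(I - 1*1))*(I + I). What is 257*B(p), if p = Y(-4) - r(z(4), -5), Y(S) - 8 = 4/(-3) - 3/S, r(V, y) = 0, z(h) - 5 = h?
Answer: 2035697/462 ≈ 4406.3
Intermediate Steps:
z(h) = 5 + h
Y(S) = 20/3 - 3/S (Y(S) = 8 + (4/(-3) - 3/S) = 8 + (4*(-1/3) - 3/S) = 8 + (-4/3 - 3/S) = 20/3 - 3/S)
p = 89/12 (p = (20/3 - 3/(-4)) - 1*0 = (20/3 - 3*(-1/4)) + 0 = (20/3 + 3/4) + 0 = 89/12 + 0 = 89/12 ≈ 7.4167)
B(I) = 2*I**2/(-1 + I) (B(I) = (I/(I - 1))*(2*I) = (I/(-1 + I))*(2*I) = 2*I**2/(-1 + I))
257*B(p) = 257*(2*(89/12)**2/(-1 + 89/12)) = 257*(2*(7921/144)/(77/12)) = 257*(2*(7921/144)*(12/77)) = 257*(7921/462) = 2035697/462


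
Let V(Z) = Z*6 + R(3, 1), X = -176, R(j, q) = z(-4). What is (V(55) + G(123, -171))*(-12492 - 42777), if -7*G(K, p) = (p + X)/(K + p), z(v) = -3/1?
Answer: -2017779075/112 ≈ -1.8016e+7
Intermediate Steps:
z(v) = -3 (z(v) = -3*1 = -3)
R(j, q) = -3
G(K, p) = -(-176 + p)/(7*(K + p)) (G(K, p) = -(p - 176)/(7*(K + p)) = -(-176 + p)/(7*(K + p)))
V(Z) = -3 + 6*Z (V(Z) = Z*6 - 3 = 6*Z - 3 = -3 + 6*Z)
(V(55) + G(123, -171))*(-12492 - 42777) = ((-3 + 6*55) + (176 - 1*(-171))/(7*(123 - 171)))*(-12492 - 42777) = ((-3 + 330) + (1/7)*(176 + 171)/(-48))*(-55269) = (327 + (1/7)*(-1/48)*347)*(-55269) = (327 - 347/336)*(-55269) = (109525/336)*(-55269) = -2017779075/112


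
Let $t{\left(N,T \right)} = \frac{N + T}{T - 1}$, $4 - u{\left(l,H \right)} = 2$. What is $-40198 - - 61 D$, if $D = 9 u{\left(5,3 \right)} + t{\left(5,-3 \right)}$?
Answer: $- \frac{78261}{2} \approx -39131.0$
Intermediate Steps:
$u{\left(l,H \right)} = 2$ ($u{\left(l,H \right)} = 4 - 2 = 2$)
$t{\left(N,T \right)} = \frac{N + T}{-1 + T}$
$D = \frac{35}{2}$ ($D = 9 \cdot 2 + \frac{5 - 3}{-1 - 3} = 18 + \frac{1}{-4} \cdot 2 = 18 - \frac{1}{2} = \frac{35}{2} \approx 17.5$)
$-40198 - - 61 D = -40198 - \left(-61\right) \frac{35}{2} = -40198 - - \frac{2135}{2} = -40198 + \frac{2135}{2} = - \frac{78261}{2}$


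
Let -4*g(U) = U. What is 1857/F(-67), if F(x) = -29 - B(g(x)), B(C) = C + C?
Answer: -3714/125 ≈ -29.712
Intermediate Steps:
g(U) = -U/4
B(C) = 2*C
F(x) = -29 + x/2 (F(x) = -29 - 2*(-x/4) = -29 - (-1)*x/2 = -29 + x/2)
1857/F(-67) = 1857/(-29 + (½)*(-67)) = 1857/(-29 - 67/2) = 1857/(-125/2) = 1857*(-2/125) = -3714/125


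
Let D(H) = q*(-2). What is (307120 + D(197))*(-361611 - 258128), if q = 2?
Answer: -190331762724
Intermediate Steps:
D(H) = -4 (D(H) = 2*(-2) = -4)
(307120 + D(197))*(-361611 - 258128) = (307120 - 4)*(-361611 - 258128) = 307116*(-619739) = -190331762724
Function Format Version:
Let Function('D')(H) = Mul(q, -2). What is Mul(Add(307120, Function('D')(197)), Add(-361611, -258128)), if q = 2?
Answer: -190331762724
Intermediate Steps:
Function('D')(H) = -4 (Function('D')(H) = Mul(2, -2) = -4)
Mul(Add(307120, Function('D')(197)), Add(-361611, -258128)) = Mul(Add(307120, -4), Add(-361611, -258128)) = Mul(307116, -619739) = -190331762724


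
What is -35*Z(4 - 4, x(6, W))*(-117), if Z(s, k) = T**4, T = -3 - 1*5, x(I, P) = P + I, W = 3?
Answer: 16773120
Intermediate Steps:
x(I, P) = I + P
T = -8 (T = -3 - 5 = -8)
Z(s, k) = 4096 (Z(s, k) = (-8)**4 = 4096)
-35*Z(4 - 4, x(6, W))*(-117) = -35*4096*(-117) = -143360*(-117) = 16773120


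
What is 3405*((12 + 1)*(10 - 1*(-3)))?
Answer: 575445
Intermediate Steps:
3405*((12 + 1)*(10 - 1*(-3))) = 3405*(13*(10 + 3)) = 3405*(13*13) = 3405*169 = 575445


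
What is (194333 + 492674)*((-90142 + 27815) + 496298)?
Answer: 298141114797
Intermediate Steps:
(194333 + 492674)*((-90142 + 27815) + 496298) = 687007*(-62327 + 496298) = 687007*433971 = 298141114797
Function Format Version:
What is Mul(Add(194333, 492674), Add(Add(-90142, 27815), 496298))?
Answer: 298141114797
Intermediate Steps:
Mul(Add(194333, 492674), Add(Add(-90142, 27815), 496298)) = Mul(687007, Add(-62327, 496298)) = Mul(687007, 433971) = 298141114797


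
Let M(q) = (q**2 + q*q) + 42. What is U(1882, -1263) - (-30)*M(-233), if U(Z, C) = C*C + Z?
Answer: 4855651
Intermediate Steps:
U(Z, C) = Z + C**2 (U(Z, C) = C**2 + Z = Z + C**2)
M(q) = 42 + 2*q**2 (M(q) = (q**2 + q**2) + 42 = 2*q**2 + 42 = 42 + 2*q**2)
U(1882, -1263) - (-30)*M(-233) = (1882 + (-1263)**2) - (-30)*(42 + 2*(-233)**2) = (1882 + 1595169) - (-30)*(42 + 2*54289) = 1597051 - (-30)*(42 + 108578) = 1597051 - (-30)*108620 = 1597051 - 1*(-3258600) = 1597051 + 3258600 = 4855651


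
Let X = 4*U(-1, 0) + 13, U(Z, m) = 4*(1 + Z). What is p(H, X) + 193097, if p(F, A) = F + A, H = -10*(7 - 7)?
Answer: 193110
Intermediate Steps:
U(Z, m) = 4 + 4*Z
X = 13 (X = 4*(4 + 4*(-1)) + 13 = 4*(4 - 4) + 13 = 4*0 + 13 = 0 + 13 = 13)
H = 0 (H = -10*0 = 0)
p(F, A) = A + F
p(H, X) + 193097 = (13 + 0) + 193097 = 13 + 193097 = 193110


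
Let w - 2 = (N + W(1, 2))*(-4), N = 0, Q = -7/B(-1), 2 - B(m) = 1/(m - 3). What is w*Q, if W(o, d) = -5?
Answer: -616/9 ≈ -68.444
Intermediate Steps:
B(m) = 2 - 1/(-3 + m) (B(m) = 2 - 1/(m - 3) = 2 - 1/(-3 + m))
Q = -28/9 (Q = -7*(-3 - 1)/(-7 + 2*(-1)) = -7*(-4/(-7 - 2)) = -7/((-¼*(-9))) = -7/9/4 = -7*4/9 = -28/9 ≈ -3.1111)
w = 22 (w = 2 + (0 - 5)*(-4) = 2 - 5*(-4) = 2 + 20 = 22)
w*Q = 22*(-28/9) = -616/9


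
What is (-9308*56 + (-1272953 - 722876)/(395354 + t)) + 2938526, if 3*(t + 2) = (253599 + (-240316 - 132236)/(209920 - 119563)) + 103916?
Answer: 112380743653916717/46490690765 ≈ 2.4173e+6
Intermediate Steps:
t = 10767689387/90357 (t = -2 + ((253599 + (-240316 - 132236)/(209920 - 119563)) + 103916)/3 = -2 + ((253599 - 372552/90357) + 103916)/3 = -2 + ((253599 - 372552*1/90357) + 103916)/3 = -2 + ((253599 - 124184/30119) + 103916)/3 = -2 + (7638024097/30119 + 103916)/3 = -2 + (1/3)*(10767870101/30119) = -2 + 10767870101/90357 = 10767689387/90357 ≈ 1.1917e+5)
(-9308*56 + (-1272953 - 722876)/(395354 + t)) + 2938526 = (-9308*56 + (-1272953 - 722876)/(395354 + 10767689387/90357)) + 2938526 = (-521248 - 1995829/46490690765/90357) + 2938526 = (-521248 - 1995829*90357/46490690765) + 2938526 = (-521248 - 180337120953/46490690765) + 2938526 = -24233359916995673/46490690765 + 2938526 = 112380743653916717/46490690765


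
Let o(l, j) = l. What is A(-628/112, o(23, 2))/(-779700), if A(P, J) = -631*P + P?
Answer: -471/103960 ≈ -0.0045306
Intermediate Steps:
A(P, J) = -630*P
A(-628/112, o(23, 2))/(-779700) = -(-395640)/112/(-779700) = -(-395640)/112*(-1/779700) = -630*(-157/28)*(-1/779700) = (7065/2)*(-1/779700) = -471/103960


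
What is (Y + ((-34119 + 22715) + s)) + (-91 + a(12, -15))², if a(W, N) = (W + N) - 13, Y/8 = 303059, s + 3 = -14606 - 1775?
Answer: 2408133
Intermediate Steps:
s = -16384 (s = -3 + (-14606 - 1775) = -3 - 16381 = -16384)
Y = 2424472 (Y = 8*303059 = 2424472)
a(W, N) = -13 + N + W (a(W, N) = (N + W) - 13 = -13 + N + W)
(Y + ((-34119 + 22715) + s)) + (-91 + a(12, -15))² = (2424472 + ((-34119 + 22715) - 16384)) + (-91 + (-13 - 15 + 12))² = (2424472 + (-11404 - 16384)) + (-91 - 16)² = (2424472 - 27788) + (-107)² = 2396684 + 11449 = 2408133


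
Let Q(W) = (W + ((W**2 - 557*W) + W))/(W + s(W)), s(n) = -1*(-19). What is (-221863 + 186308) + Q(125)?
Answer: -2586835/72 ≈ -35928.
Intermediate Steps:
s(n) = 19
Q(W) = (W**2 - 555*W)/(19 + W) (Q(W) = (W + ((W**2 - 557*W) + W))/(W + 19) = (W + (W**2 - 556*W))/(19 + W) = (W**2 - 555*W)/(19 + W))
(-221863 + 186308) + Q(125) = (-221863 + 186308) + 125*(-555 + 125)/(19 + 125) = -35555 + 125*(-430)/144 = -35555 + 125*(1/144)*(-430) = -35555 - 26875/72 = -2586835/72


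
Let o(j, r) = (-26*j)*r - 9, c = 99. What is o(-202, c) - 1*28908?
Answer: 491031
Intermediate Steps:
o(j, r) = -9 - 26*j*r (o(j, r) = -26*j*r - 9 = -9 - 26*j*r)
o(-202, c) - 1*28908 = (-9 - 26*(-202)*99) - 1*28908 = (-9 + 519948) - 28908 = 519939 - 28908 = 491031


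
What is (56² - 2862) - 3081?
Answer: -2807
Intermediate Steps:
(56² - 2862) - 3081 = (3136 - 2862) - 3081 = 274 - 3081 = -2807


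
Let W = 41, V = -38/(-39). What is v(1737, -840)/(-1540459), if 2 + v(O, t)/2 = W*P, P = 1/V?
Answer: -1523/29268721 ≈ -5.2035e-5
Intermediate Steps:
V = 38/39 (V = -38*(-1/39) = 38/39 ≈ 0.97436)
P = 39/38 (P = 1/(38/39) = 39/38 ≈ 1.0263)
v(O, t) = 1523/19 (v(O, t) = -4 + 2*(41*(39/38)) = -4 + 2*(1599/38) = -4 + 1599/19 = 1523/19)
v(1737, -840)/(-1540459) = (1523/19)/(-1540459) = (1523/19)*(-1/1540459) = -1523/29268721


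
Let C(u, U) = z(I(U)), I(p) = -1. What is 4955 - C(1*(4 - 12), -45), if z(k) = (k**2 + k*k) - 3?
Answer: 4956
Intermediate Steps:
z(k) = -3 + 2*k**2 (z(k) = (k**2 + k**2) - 3 = 2*k**2 - 3 = -3 + 2*k**2)
C(u, U) = -1 (C(u, U) = -3 + 2*(-1)**2 = -3 + 2*1 = -3 + 2 = -1)
4955 - C(1*(4 - 12), -45) = 4955 - 1*(-1) = 4955 + 1 = 4956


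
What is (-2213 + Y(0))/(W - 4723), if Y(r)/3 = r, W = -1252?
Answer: 2213/5975 ≈ 0.37038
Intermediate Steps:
Y(r) = 3*r
(-2213 + Y(0))/(W - 4723) = (-2213 + 3*0)/(-1252 - 4723) = (-2213 + 0)/(-5975) = -2213*(-1/5975) = 2213/5975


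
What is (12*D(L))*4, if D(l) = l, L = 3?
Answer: 144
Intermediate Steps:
(12*D(L))*4 = (12*3)*4 = 36*4 = 144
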